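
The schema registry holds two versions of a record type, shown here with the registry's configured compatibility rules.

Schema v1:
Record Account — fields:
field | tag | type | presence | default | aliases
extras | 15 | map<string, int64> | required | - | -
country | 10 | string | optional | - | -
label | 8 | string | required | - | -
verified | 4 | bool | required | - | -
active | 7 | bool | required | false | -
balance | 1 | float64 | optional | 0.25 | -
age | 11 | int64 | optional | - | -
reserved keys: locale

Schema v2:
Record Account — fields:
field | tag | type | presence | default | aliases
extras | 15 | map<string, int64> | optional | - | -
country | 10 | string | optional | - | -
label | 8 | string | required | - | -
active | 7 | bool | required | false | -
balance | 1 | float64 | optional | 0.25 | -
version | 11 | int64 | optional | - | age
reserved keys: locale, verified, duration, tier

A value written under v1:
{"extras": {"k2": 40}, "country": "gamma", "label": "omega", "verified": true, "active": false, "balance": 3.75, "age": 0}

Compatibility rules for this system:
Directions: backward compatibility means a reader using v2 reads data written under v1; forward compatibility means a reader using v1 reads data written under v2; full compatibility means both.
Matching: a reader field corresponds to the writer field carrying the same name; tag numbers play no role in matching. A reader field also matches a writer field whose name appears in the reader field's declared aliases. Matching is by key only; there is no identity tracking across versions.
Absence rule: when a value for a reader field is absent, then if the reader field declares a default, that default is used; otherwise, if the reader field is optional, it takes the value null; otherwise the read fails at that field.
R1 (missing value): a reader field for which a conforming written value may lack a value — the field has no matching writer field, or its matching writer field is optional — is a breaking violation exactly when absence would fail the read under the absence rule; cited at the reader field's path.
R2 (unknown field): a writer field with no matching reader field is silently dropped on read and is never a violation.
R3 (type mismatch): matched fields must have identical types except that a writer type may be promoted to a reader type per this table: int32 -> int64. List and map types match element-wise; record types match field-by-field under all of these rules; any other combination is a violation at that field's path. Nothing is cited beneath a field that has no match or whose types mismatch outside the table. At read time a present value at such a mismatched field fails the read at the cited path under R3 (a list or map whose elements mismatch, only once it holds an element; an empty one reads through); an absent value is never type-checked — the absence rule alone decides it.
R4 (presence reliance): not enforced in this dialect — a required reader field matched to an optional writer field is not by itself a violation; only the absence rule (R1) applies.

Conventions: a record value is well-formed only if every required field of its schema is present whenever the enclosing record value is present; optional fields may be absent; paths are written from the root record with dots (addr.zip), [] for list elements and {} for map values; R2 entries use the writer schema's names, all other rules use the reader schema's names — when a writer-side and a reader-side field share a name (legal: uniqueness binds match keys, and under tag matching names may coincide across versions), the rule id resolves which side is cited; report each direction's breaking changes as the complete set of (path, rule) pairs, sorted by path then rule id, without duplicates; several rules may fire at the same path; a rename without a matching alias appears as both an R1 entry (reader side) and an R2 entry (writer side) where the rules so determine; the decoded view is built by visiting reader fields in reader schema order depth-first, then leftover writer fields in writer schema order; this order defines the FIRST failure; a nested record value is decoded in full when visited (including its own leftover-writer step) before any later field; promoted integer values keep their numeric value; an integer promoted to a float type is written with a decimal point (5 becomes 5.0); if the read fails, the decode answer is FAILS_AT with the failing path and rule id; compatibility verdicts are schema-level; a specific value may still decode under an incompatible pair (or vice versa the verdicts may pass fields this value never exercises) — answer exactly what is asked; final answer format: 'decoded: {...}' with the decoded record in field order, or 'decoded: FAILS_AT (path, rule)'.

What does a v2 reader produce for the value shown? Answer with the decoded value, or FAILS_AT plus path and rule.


decoded: {"extras": {"k2": 40}, "country": "gamma", "label": "omega", "active": false, "balance": 3.75, "version": 0}

each type pair in Account: writer, then reader
decoding the Account value with the v2 reader:
  extras := {"k2": 40}
  country := "gamma"
  label := "omega"
  active := false
  balance := 3.75
  version := 0 (from writer age)
  writer verified: unknown -> dropped
  => decoded: {"extras": {"k2": 40}, "country": "gamma", "label": "omega", "active": false, "balance": 3.75, "version": 0}
diffs on Account not affecting the asked answer:
  field extras in record Account: required changed to optional -> shifts the Account verdicts, not this decode


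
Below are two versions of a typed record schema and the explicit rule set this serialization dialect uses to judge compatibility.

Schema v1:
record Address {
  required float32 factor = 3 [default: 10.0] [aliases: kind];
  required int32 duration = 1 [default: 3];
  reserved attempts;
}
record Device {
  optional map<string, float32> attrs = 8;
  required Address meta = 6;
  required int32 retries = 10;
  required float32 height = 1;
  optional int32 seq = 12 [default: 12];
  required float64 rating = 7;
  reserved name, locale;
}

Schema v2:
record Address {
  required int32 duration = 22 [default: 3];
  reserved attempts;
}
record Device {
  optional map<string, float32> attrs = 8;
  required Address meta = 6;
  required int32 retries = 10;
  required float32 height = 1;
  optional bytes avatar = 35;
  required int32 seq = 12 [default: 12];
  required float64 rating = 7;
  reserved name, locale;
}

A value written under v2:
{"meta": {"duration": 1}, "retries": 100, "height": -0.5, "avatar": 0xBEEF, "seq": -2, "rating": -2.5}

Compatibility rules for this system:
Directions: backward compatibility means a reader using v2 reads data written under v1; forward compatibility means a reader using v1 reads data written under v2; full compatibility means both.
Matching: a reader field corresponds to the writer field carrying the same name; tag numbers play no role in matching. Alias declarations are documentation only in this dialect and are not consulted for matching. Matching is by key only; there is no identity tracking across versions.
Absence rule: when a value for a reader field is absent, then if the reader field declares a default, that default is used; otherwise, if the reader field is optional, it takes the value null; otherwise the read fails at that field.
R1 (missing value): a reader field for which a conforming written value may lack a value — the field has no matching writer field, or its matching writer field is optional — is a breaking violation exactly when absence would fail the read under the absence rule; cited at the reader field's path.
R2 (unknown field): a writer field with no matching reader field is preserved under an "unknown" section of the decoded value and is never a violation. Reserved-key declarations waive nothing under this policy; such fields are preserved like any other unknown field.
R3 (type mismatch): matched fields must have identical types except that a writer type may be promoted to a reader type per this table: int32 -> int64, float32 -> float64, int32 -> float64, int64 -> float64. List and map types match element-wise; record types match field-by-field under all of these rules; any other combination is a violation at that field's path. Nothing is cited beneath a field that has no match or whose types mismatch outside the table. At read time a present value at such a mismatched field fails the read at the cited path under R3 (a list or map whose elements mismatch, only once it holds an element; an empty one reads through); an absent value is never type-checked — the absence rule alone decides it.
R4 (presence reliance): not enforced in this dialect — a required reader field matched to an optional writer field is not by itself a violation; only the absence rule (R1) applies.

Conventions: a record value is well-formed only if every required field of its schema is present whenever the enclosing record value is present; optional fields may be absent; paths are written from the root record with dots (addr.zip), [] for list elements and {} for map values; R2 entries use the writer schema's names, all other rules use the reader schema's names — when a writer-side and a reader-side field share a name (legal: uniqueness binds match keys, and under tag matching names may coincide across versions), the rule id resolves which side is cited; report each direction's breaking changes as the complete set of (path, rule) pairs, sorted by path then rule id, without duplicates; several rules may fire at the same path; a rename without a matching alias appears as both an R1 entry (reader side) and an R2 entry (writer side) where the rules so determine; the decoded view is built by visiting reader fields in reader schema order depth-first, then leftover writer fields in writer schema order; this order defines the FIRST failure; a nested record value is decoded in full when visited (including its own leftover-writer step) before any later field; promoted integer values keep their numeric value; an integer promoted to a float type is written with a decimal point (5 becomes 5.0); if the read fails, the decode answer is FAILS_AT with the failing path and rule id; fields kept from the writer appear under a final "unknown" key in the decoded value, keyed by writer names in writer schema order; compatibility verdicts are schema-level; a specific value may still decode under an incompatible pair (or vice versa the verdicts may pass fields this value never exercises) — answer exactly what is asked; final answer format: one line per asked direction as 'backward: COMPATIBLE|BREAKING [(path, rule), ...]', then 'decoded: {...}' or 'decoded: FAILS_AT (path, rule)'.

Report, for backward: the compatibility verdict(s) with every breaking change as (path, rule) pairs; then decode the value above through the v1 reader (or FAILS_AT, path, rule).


backward: COMPATIBLE []; decoded: {"attrs": null, "meta": {"factor": 10.0, "duration": 1}, "retries": 100, "height": -0.5, "seq": -2, "rating": -2.5, "unknown": {"avatar": 0xBEEF}}

each type pair in Device: writer, then reader
backward analysis of Device with v2 as reader and v1 as writer:
  map<string, float32> -> map<string, float32>, writer optional: attrs aligns to attrs
  Address -> Address, writer required: meta aligns to meta
  int32 -> int32, writer required: retries aligns to retries
  float32 -> float32, writer required: height aligns to height
  avatar: no writer match
  int32 -> int32, writer optional: seq aligns to seq
  float64 -> float64, writer required: rating aligns to rating
  int32 -> int32, writer required: meta.duration aligns to meta.duration
  leftover writer field: meta.factor
  => no violations; backward on Device: COMPATIBLE
migrating the Device value to v1:
  attrs := null (not supplied -> null)
  meta.factor := 10.0 (no value, default fills)
  meta.duration := 1
  retries := 100
  height := -0.5
  seq := -2
  rating := -2.5
  writer avatar: kept under "unknown"
  => decoded: {"attrs": null, "meta": {"factor": 10.0, "duration": 1}, "retries": 100, "height": -0.5, "seq": -2, "rating": -2.5, "unknown": {"avatar": 0xBEEF}}
checking off the Device differences that do not matter here:
  removed field factor from record Address -> no rule fires on it in Device's dialect; the asked verdict holds
  field duration in record Address: tag 1 changed to 22 -> no rule fires on it in Device's dialect; the asked verdict holds
  field seq in record Device: optional changed to required -> no rule fires on it in Device's dialect; the asked verdict holds


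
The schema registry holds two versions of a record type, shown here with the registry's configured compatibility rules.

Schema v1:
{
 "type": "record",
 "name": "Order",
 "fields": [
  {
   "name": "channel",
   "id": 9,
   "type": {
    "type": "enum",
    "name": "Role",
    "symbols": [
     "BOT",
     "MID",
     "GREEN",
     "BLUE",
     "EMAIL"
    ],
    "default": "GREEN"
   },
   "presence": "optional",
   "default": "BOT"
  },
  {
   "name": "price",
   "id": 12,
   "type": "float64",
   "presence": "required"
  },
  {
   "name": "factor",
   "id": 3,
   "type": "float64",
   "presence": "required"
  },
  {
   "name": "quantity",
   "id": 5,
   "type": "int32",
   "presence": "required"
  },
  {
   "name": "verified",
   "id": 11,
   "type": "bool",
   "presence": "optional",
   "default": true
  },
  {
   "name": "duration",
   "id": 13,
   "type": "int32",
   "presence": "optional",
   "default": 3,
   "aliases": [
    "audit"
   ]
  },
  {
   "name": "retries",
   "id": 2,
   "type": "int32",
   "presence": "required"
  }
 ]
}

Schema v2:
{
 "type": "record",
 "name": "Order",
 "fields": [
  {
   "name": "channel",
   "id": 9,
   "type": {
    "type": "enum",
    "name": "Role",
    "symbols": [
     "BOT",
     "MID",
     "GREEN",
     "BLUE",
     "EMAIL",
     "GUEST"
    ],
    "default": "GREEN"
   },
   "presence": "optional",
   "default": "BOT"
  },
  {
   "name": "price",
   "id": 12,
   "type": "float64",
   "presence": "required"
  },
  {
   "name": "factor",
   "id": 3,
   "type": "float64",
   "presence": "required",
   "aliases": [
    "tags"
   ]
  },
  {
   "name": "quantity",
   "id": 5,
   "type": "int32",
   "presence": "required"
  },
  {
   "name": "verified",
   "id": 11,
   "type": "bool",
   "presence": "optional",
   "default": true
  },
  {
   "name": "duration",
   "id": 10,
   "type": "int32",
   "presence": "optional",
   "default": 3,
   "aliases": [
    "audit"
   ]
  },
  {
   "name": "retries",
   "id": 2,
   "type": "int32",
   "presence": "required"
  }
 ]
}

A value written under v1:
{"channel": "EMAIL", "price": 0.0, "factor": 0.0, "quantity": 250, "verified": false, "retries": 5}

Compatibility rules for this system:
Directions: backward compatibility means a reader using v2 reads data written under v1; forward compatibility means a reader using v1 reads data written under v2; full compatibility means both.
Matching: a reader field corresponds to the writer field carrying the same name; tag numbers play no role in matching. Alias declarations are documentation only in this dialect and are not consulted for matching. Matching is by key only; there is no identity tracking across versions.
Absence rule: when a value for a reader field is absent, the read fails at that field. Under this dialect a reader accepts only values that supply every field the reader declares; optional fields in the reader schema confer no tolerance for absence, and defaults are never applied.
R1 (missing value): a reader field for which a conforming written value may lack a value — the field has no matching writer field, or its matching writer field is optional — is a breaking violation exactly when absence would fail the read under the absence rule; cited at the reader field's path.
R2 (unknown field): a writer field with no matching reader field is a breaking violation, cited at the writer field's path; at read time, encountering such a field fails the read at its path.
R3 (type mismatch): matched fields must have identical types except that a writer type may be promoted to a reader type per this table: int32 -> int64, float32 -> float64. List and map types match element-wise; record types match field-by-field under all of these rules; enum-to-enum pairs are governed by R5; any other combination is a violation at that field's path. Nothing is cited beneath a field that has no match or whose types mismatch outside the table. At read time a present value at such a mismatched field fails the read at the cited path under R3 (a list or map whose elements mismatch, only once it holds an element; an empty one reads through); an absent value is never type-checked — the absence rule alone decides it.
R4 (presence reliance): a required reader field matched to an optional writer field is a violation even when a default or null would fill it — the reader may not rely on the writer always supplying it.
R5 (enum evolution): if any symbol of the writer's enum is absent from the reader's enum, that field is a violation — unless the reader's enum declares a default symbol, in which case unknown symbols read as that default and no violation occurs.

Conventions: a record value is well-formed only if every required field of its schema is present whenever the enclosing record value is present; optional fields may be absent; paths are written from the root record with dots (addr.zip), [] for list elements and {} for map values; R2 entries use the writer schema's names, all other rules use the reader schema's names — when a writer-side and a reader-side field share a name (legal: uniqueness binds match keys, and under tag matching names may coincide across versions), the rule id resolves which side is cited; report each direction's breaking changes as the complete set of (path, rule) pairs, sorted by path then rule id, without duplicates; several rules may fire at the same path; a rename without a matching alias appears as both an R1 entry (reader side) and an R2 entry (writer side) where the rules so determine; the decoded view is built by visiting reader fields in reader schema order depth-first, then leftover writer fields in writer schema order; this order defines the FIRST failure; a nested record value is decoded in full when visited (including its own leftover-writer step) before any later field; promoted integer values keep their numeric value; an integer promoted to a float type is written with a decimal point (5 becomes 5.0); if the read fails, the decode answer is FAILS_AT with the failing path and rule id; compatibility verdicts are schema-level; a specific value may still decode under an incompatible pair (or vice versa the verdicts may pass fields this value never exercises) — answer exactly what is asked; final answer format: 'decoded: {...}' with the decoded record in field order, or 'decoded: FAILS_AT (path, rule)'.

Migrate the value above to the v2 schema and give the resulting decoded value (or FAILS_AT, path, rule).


arrows below run writer -> reader for Order
decode (reader v2):
  channel := "EMAIL"
  price := 0.0
  factor := 0.0
  quantity := 250
  verified := false
  read fails at duration under R1 (no fill)
  => FAILS_AT (duration, R1)
the rest of the Order diff is inert for this question:
  enum Role (field channel in record Order): symbol GUEST added -> inert under this dialect — no rule fires on Order and the result does not move

decoded: FAILS_AT (duration, R1)


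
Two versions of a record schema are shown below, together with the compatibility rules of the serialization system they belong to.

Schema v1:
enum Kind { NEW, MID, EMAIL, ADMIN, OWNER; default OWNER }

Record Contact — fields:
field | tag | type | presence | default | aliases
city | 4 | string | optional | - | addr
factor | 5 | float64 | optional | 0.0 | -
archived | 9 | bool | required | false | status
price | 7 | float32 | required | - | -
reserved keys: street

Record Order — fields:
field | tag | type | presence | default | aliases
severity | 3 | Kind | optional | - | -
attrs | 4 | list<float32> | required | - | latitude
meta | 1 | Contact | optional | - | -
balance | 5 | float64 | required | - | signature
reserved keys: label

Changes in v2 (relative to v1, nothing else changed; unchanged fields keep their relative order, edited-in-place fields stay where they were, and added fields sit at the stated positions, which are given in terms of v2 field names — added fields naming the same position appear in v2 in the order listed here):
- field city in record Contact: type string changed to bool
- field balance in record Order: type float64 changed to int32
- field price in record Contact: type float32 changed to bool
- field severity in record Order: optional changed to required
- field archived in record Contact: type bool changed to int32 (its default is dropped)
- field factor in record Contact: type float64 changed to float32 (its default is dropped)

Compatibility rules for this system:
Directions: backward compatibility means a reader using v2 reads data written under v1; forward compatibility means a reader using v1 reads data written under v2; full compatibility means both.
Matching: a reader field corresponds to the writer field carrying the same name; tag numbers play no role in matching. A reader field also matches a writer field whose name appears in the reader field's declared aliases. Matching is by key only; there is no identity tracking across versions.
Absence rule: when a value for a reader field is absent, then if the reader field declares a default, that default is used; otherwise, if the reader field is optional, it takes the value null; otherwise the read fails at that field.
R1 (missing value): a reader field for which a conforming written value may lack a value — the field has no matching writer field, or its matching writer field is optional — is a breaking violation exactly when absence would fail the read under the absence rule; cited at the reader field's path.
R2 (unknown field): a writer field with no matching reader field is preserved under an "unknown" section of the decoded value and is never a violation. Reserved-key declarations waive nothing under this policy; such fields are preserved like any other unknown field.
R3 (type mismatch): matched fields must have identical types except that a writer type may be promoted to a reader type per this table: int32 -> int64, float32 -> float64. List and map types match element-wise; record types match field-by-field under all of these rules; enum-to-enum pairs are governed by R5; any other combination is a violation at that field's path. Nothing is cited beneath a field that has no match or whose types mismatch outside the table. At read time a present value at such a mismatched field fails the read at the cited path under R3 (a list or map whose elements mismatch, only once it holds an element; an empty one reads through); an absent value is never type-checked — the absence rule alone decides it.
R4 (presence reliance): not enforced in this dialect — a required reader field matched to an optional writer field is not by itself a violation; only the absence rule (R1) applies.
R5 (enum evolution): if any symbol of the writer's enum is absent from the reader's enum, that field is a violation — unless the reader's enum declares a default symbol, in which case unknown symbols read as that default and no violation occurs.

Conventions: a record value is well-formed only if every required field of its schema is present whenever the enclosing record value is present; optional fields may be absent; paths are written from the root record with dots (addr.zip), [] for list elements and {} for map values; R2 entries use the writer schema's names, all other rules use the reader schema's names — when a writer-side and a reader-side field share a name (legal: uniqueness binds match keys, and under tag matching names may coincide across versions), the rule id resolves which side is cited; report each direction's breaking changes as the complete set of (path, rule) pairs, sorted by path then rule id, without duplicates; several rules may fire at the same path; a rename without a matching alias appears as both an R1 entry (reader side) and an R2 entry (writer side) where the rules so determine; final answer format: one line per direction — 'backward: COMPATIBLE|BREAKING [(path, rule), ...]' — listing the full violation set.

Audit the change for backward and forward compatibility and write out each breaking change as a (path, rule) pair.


the writer's type comes first in each Order pair
backward on Order — v2 reading data written by v1:
  severity <- severity (Kind -> Kind, writer optional)
  attrs <- attrs (list<float32> -> list<float32>, writer required)
  meta <- meta (Contact -> Contact, writer optional)
  balance <- balance (float64 -> int32, writer required)
  meta.city <- meta.city (string -> bool, writer optional)
  meta.factor <- meta.factor (float64 -> float32, writer optional)
  meta.archived <- meta.archived (bool -> int32, writer required)
  meta.price <- meta.price (float32 -> bool, writer required)
  R3 fires at balance
  R3 fires at meta.archived
  R3 fires at meta.city
  R3 fires at meta.factor
  R3 fires at meta.price
  R1 fires at severity
  => backward: BREAKING (6)
forward on Order — v1 reading data written by v2:
  severity <- severity (Kind -> Kind, writer required)
  attrs <- attrs (list<float32> -> list<float32>, writer required)
  meta <- meta (Contact -> Contact, writer optional)
  balance <- balance (int32 -> float64, writer required)
  meta.city <- meta.city (bool -> string, writer optional)
  meta.factor <- meta.factor (float32 -> float64, writer optional)
  meta.archived <- meta.archived (int32 -> bool, writer required)
  meta.price <- meta.price (bool -> float32, writer required)
  R3 fires at balance
  R3 fires at meta.archived
  R3 fires at meta.city
  R3 fires at meta.price
  => forward: BREAKING (4)

backward: BREAKING [(balance, R3), (meta.archived, R3), (meta.city, R3), (meta.factor, R3), (meta.price, R3), (severity, R1)]; forward: BREAKING [(balance, R3), (meta.archived, R3), (meta.city, R3), (meta.price, R3)]


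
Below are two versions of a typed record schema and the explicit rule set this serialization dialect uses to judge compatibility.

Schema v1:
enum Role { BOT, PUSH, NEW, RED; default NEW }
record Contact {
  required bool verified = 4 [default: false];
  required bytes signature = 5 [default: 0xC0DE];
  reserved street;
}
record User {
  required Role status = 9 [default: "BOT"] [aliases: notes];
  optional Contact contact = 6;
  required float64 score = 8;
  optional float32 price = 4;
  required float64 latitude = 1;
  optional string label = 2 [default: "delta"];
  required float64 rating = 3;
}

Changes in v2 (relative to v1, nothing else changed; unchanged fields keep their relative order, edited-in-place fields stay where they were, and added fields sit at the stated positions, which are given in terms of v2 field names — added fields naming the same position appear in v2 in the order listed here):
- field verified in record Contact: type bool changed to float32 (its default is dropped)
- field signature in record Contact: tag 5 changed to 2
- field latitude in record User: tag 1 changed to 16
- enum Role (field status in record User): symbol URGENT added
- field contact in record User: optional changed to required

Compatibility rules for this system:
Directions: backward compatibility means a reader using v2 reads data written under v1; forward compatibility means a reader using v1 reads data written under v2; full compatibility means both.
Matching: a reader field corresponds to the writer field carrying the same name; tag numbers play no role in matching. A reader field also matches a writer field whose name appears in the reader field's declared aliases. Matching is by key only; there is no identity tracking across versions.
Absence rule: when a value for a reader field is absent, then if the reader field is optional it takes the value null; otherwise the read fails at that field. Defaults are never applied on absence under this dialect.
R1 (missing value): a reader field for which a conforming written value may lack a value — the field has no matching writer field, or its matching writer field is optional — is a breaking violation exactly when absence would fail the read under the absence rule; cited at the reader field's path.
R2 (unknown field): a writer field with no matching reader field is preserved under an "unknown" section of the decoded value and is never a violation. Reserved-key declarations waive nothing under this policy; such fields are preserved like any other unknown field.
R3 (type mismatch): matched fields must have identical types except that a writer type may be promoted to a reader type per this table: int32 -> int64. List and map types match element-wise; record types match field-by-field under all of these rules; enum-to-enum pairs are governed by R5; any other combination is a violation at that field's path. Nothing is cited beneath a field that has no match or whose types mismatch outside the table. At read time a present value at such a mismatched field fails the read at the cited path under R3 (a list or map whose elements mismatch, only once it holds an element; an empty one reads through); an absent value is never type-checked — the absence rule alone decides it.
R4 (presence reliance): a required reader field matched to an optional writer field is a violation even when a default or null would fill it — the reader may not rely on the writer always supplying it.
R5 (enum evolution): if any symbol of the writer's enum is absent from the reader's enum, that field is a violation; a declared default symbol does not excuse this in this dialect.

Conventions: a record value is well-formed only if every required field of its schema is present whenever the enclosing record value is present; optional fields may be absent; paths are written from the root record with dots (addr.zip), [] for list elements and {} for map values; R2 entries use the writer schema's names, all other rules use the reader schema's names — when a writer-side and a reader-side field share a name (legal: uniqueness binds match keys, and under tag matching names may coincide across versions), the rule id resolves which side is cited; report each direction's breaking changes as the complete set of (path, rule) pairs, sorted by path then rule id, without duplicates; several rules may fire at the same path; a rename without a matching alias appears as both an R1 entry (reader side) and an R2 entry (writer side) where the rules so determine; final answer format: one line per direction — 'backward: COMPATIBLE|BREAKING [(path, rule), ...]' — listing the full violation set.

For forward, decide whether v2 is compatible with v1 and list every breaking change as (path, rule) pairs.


the writer's type comes first in each User pair
forward for User (reader v1, writer v2):
  status: Role -> Role, writer required; from status
  contact: Contact -> Contact, writer required; from contact
  score: float64 -> float64, writer required; from score
  price: float32 -> float32, writer optional; from price
  latitude: float64 -> float64, writer required; from latitude
  label: string -> string, writer optional; from label
  rating: float64 -> float64, writer required; from rating
  contact.verified: float32 -> bool, writer required; from contact.verified
  contact.signature: bytes -> bytes, writer required; from contact.signature
  violation R3 at contact.verified
  violation R5 at status
  => forward: BREAKING (2)
the rest of the User diff is inert for this question:
  field signature in record Contact: tag 5 changed to 2 -> inert for the asked User verdict: nothing fires
  field latitude in record User: tag 1 changed to 16 -> inert for the asked User verdict: nothing fires
  field contact in record User: optional changed to required -> its effect on User is confined to the backward direction, not asked

forward: BREAKING [(contact.verified, R3), (status, R5)]


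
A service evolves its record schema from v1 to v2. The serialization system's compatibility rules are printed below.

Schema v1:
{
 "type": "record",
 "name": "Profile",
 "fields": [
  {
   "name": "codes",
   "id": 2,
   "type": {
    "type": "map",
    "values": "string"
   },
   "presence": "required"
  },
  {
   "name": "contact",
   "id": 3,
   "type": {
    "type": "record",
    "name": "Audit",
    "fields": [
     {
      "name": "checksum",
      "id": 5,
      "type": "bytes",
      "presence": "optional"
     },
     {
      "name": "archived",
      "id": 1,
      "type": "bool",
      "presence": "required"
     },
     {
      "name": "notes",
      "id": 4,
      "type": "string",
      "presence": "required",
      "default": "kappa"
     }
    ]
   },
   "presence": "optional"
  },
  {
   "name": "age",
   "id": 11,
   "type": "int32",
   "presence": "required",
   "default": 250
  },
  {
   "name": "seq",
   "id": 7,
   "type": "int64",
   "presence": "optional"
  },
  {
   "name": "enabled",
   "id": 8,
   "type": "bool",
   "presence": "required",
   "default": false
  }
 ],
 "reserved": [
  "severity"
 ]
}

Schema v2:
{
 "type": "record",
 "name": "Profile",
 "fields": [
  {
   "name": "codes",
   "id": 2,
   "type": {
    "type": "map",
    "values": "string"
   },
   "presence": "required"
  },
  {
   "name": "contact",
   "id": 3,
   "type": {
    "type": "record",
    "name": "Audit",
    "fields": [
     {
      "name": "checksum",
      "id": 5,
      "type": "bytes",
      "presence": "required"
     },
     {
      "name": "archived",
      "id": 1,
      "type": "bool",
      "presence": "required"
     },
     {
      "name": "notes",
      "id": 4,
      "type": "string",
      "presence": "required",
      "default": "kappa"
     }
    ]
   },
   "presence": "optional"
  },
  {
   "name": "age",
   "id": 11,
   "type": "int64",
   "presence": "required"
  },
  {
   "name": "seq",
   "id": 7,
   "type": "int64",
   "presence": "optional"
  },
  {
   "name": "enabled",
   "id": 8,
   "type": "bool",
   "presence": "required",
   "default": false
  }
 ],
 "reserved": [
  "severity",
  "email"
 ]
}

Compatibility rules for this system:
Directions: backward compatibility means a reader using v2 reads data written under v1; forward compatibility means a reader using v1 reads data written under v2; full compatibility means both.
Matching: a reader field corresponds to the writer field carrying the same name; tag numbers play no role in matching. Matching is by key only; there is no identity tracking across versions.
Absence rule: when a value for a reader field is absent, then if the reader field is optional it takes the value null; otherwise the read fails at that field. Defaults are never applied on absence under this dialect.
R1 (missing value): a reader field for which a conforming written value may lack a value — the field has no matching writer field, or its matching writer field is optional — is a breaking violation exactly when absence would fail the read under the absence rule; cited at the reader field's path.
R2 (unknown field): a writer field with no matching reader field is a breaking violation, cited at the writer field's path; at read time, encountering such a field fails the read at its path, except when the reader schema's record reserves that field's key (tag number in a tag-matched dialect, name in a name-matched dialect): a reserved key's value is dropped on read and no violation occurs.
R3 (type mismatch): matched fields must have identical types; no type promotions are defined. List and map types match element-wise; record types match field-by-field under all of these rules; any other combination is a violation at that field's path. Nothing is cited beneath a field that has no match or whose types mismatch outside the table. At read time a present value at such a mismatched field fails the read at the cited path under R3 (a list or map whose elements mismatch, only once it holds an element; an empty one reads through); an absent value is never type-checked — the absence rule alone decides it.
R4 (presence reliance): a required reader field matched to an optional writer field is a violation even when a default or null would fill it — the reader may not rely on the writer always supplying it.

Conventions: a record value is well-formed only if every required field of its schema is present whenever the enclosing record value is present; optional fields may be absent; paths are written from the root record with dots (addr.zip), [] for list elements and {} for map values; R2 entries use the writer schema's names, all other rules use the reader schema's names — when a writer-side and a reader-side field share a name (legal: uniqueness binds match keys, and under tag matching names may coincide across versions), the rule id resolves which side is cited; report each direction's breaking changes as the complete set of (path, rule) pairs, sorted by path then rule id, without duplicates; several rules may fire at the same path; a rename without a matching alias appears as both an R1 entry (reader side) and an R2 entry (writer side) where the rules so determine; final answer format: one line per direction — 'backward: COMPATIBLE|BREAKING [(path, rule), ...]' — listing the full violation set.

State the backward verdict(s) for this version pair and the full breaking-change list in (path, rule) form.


the writer's type comes first in each Profile pair
backward on Profile — v2 reading data written by v1:
  codes: map<string, string> -> map<string, string>, writer required; from codes
  contact: Audit -> Audit, writer optional; from contact
  age: int32 -> int64, writer required; from age
  seq: int64 -> int64, writer optional; from seq
  enabled: bool -> bool, writer required; from enabled
  contact.checksum: bytes -> bytes, writer optional; from contact.checksum
  contact.archived: bool -> bool, writer required; from contact.archived
  contact.notes: string -> string, writer required; from contact.notes
  rule R3 violated at age
  rule R1 violated at contact.checksum
  rule R4 violated at contact.checksum
  backward on Profile therefore BREAKING (3)

backward: BREAKING [(age, R3), (contact.checksum, R1), (contact.checksum, R4)]


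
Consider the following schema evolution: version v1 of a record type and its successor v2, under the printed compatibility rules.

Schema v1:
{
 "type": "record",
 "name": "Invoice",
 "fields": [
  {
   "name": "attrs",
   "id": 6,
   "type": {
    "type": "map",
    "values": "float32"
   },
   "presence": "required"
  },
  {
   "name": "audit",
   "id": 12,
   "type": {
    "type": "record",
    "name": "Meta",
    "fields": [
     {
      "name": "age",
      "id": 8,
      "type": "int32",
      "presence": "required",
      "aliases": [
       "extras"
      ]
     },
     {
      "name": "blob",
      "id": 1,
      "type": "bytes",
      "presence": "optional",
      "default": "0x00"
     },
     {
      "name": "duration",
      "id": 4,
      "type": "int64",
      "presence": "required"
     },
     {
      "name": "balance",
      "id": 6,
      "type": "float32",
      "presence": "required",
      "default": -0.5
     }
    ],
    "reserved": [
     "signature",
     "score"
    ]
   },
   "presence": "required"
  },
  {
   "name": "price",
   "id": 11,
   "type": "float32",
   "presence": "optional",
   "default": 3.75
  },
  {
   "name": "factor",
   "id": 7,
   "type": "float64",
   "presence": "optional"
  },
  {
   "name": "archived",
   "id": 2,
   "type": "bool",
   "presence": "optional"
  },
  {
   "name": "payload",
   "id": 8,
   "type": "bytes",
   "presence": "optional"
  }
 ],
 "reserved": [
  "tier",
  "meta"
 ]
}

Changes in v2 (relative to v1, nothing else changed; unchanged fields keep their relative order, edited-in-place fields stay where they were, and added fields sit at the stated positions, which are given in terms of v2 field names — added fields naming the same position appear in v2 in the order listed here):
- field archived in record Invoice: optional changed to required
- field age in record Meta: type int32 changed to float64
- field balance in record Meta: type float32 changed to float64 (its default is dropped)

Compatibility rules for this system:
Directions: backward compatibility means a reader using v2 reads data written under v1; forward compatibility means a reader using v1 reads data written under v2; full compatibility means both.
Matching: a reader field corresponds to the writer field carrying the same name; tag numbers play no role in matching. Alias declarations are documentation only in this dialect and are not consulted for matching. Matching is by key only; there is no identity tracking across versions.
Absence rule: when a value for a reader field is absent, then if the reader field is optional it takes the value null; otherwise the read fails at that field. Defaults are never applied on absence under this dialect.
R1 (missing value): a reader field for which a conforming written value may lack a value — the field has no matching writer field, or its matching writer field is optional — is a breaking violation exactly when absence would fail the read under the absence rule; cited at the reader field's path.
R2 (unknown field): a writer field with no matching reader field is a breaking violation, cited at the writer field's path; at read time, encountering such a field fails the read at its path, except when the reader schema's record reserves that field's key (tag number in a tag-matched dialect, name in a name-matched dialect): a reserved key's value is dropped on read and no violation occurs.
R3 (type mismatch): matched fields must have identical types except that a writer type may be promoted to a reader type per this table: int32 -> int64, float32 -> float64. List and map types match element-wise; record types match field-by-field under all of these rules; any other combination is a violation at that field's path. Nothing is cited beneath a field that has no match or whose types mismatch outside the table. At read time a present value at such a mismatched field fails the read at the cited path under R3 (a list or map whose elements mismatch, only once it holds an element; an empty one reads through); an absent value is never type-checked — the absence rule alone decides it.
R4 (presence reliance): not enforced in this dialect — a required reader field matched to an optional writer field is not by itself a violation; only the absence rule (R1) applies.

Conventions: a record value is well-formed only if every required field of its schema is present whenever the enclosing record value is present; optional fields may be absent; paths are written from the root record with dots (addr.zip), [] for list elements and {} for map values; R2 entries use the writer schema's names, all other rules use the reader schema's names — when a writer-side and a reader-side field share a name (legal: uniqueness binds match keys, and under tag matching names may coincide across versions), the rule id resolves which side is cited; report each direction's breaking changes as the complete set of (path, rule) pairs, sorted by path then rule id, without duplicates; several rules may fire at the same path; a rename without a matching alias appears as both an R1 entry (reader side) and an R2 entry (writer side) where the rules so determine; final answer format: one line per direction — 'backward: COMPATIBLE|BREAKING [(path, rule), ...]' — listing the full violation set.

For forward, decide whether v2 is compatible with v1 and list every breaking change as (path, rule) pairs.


forward: BREAKING [(audit.age, R3), (audit.balance, R3)]

the writer's type comes first in each Invoice pair
forward pass over Invoice, reader schema v1, writer schema v2:
  attrs: map<string, float32> -> map<string, float32>, writer required; from attrs
  audit: Meta -> Meta, writer required; from audit
  price: float32 -> float32, writer optional; from price
  factor: float64 -> float64, writer optional; from factor
  archived: bool -> bool, writer required; from archived
  payload: bytes -> bytes, writer optional; from payload
  audit.age: float64 -> int32, writer required; from audit.age
  audit.blob: bytes -> bytes, writer optional; from audit.blob
  audit.duration: int64 -> int64, writer required; from audit.duration
  audit.balance: float64 -> float32, writer required; from audit.balance
  breaking: (audit.age, R3)
  breaking: (audit.balance, R3)
  => forward verdict for Invoice: BREAKING, 2 violation(s)
diffs on Invoice not affecting the asked answer:
  field archived in record Invoice: optional changed to required -> matters only for Invoice's backward compatibility — outside the asked direction
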